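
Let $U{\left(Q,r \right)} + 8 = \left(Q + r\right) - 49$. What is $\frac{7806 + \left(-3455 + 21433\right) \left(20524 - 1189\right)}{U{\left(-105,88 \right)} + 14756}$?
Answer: $\frac{57935406}{2447} \approx 23676.0$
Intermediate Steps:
$U{\left(Q,r \right)} = -57 + Q + r$ ($U{\left(Q,r \right)} = -8 - \left(49 - Q - r\right) = -8 + \left(-49 + Q + r\right) = -57 + Q + r$)
$\frac{7806 + \left(-3455 + 21433\right) \left(20524 - 1189\right)}{U{\left(-105,88 \right)} + 14756} = \frac{7806 + \left(-3455 + 21433\right) \left(20524 - 1189\right)}{\left(-57 - 105 + 88\right) + 14756} = \frac{7806 + 17978 \cdot 19335}{-74 + 14756} = \frac{7806 + 347604630}{14682} = 347612436 \cdot \frac{1}{14682} = \frac{57935406}{2447}$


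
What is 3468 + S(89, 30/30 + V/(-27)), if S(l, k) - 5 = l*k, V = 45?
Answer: 10241/3 ≈ 3413.7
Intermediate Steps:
S(l, k) = 5 + k*l (S(l, k) = 5 + l*k = 5 + k*l)
3468 + S(89, 30/30 + V/(-27)) = 3468 + (5 + (30/30 + 45/(-27))*89) = 3468 + (5 + (30*(1/30) + 45*(-1/27))*89) = 3468 + (5 + (1 - 5/3)*89) = 3468 + (5 - 2/3*89) = 3468 + (5 - 178/3) = 3468 - 163/3 = 10241/3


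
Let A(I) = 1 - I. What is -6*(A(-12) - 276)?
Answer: 1578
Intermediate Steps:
-6*(A(-12) - 276) = -6*((1 - 1*(-12)) - 276) = -6*((1 + 12) - 276) = -6*(13 - 276) = -6*(-263) = 1578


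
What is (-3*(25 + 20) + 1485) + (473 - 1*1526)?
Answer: 297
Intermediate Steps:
(-3*(25 + 20) + 1485) + (473 - 1*1526) = (-3*45 + 1485) + (473 - 1526) = (-135 + 1485) - 1053 = 1350 - 1053 = 297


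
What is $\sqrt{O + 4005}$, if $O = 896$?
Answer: $13 \sqrt{29} \approx 70.007$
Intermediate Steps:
$\sqrt{O + 4005} = \sqrt{896 + 4005} = \sqrt{4901} = 13 \sqrt{29}$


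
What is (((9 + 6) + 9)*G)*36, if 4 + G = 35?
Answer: 26784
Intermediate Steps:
G = 31 (G = -4 + 35 = 31)
(((9 + 6) + 9)*G)*36 = (((9 + 6) + 9)*31)*36 = ((15 + 9)*31)*36 = (24*31)*36 = 744*36 = 26784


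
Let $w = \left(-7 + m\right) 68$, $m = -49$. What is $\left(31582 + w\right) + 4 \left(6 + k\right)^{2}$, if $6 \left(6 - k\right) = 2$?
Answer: $\frac{254866}{9} \approx 28318.0$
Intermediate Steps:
$k = \frac{17}{3}$ ($k = 6 - \frac{1}{3} = \frac{17}{3} \approx 5.6667$)
$w = -3808$ ($w = \left(-7 - 49\right) 68 = \left(-56\right) 68 = -3808$)
$\left(31582 + w\right) + 4 \left(6 + k\right)^{2} = \left(31582 - 3808\right) + 4 \left(6 + \frac{17}{3}\right)^{2} = 27774 + 4 \left(\frac{35}{3}\right)^{2} = 27774 + 4 \cdot \frac{1225}{9} = 27774 + \frac{4900}{9} = \frac{254866}{9}$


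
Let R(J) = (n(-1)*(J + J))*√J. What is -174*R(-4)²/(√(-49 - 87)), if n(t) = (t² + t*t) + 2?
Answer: -178176*I*√34/17 ≈ -61114.0*I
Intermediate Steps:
n(t) = 2 + 2*t² (n(t) = (t² + t²) + 2 = 2*t² + 2 = 2 + 2*t²)
R(J) = 8*J^(3/2) (R(J) = ((2 + 2*(-1)²)*(J + J))*√J = ((2 + 2*1)*(2*J))*√J = ((2 + 2)*(2*J))*√J = (4*(2*J))*√J = (8*J)*√J = 8*J^(3/2))
-174*R(-4)²/(√(-49 - 87)) = -174*(8*(-4)^(3/2))²/(√(-49 - 87)) = -174*(8*(-8*I))²/(√(-136)) = -174*(-64*I)²/(2*I*√34) = -(-712704)*(-I*√34/68) = -178176*I*√34/17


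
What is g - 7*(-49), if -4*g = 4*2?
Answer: 341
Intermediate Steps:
g = -2 ≈ -2.0000
g - 7*(-49) = -2 - 7*(-49) = -2 + 343 = 341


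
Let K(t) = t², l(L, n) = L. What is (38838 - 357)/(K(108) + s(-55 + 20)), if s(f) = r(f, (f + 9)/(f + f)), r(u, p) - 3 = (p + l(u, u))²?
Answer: 15713075/5253673 ≈ 2.9909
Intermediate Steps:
r(u, p) = 3 + (p + u)²
s(f) = 3 + (f + (9 + f)/(2*f))² (s(f) = 3 + ((f + 9)/(f + f) + f)² = 3 + ((9 + f)/((2*f)) + f)² = 3 + ((9 + f)*(1/(2*f)) + f)² = 3 + ((9 + f)/(2*f) + f)² = 3 + (f + (9 + f)/(2*f))²)
(38838 - 357)/(K(108) + s(-55 + 20)) = (38838 - 357)/(108² + (3 + (9 + (-55 + 20) + 2*(-55 + 20)²)²/(4*(-55 + 20)²))) = 38481/(11664 + (3 + (¼)*(9 - 35 + 2*(-35)²)²/(-35)²)) = 38481/(11664 + (3 + (¼)*(1/1225)*(9 - 35 + 2*1225)²)) = 38481/(11664 + (3 + (¼)*(1/1225)*(9 - 35 + 2450)²)) = 38481/(11664 + (3 + (¼)*(1/1225)*2424²)) = 38481/(11664 + (3 + (¼)*(1/1225)*5875776)) = 38481/(11664 + (3 + 1468944/1225)) = 38481/(11664 + 1472619/1225) = 38481/(15761019/1225) = 38481*(1225/15761019) = 15713075/5253673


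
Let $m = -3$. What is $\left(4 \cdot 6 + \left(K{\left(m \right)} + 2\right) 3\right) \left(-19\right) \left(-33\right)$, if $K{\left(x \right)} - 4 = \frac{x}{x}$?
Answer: $28215$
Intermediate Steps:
$K{\left(x \right)} = 5$ ($K{\left(x \right)} = 4 + \frac{x}{x} = 4 + 1 = 5$)
$\left(4 \cdot 6 + \left(K{\left(m \right)} + 2\right) 3\right) \left(-19\right) \left(-33\right) = \left(4 \cdot 6 + \left(5 + 2\right) 3\right) \left(-19\right) \left(-33\right) = \left(24 + 7 \cdot 3\right) \left(-19\right) \left(-33\right) = \left(24 + 21\right) \left(-19\right) \left(-33\right) = 45 \left(-19\right) \left(-33\right) = \left(-855\right) \left(-33\right) = 28215$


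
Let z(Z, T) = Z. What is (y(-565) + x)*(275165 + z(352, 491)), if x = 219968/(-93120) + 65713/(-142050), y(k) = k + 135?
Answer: -547712004375789/4592950 ≈ -1.1925e+8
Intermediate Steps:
y(k) = 135 + k
x = -38922551/13778850 (x = 219968*(-1/93120) + 65713*(-1/142050) = -3437/1455 - 65713/142050 = -38922551/13778850 ≈ -2.8248)
(y(-565) + x)*(275165 + z(352, 491)) = ((135 - 565) - 38922551/13778850)*(275165 + 352) = (-430 - 38922551/13778850)*275517 = -5963828051/13778850*275517 = -547712004375789/4592950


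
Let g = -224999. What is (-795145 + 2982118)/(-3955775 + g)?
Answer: -2186973/4180774 ≈ -0.52310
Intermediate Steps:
(-795145 + 2982118)/(-3955775 + g) = (-795145 + 2982118)/(-3955775 - 224999) = 2186973/(-4180774) = 2186973*(-1/4180774) = -2186973/4180774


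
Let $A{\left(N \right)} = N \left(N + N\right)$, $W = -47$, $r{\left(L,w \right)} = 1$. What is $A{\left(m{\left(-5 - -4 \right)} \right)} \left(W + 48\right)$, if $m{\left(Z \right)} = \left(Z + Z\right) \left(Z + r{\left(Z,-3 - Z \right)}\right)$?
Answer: $0$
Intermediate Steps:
$m{\left(Z \right)} = 2 Z \left(1 + Z\right)$ ($m{\left(Z \right)} = \left(Z + Z\right) \left(Z + 1\right) = 2 Z \left(1 + Z\right)$)
$A{\left(N \right)} = 2 N^{2}$ ($A{\left(N \right)} = N 2 N = 2 N^{2}$)
$A{\left(m{\left(-5 - -4 \right)} \right)} \left(W + 48\right) = 2 \left(2 \left(-5 - -4\right) \left(1 - 1\right)\right)^{2} \left(-47 + 48\right) = 2 \left(2 \left(-5 + 4\right) \left(1 + \left(-5 + 4\right)\right)\right)^{2} \cdot 1 = 2 \left(2 \left(-1\right) \left(1 - 1\right)\right)^{2} \cdot 1 = 2 \left(2 \left(-1\right) 0\right)^{2} \cdot 1 = 2 \cdot 0^{2} \cdot 1 = 2 \cdot 0 \cdot 1 = 0 \cdot 1 = 0$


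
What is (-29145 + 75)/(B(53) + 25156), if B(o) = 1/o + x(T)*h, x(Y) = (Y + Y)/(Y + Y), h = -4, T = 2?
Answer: -1540710/1333057 ≈ -1.1558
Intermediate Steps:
x(Y) = 1 (x(Y) = (2*Y)/((2*Y)) = (2*Y)*(1/(2*Y)) = 1)
B(o) = -4 + 1/o (B(o) = 1/o + 1*(-4) = 1/o - 4 = -4 + 1/o)
(-29145 + 75)/(B(53) + 25156) = (-29145 + 75)/((-4 + 1/53) + 25156) = -29070/((-4 + 1/53) + 25156) = -29070/(-211/53 + 25156) = -29070/1333057/53 = -29070*53/1333057 = -1540710/1333057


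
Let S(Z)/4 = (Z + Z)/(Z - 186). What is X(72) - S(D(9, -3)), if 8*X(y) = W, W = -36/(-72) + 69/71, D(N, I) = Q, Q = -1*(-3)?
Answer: 21837/69296 ≈ 0.31513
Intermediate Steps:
Q = 3
D(N, I) = 3
S(Z) = 8*Z/(-186 + Z) (S(Z) = 4*((Z + Z)/(Z - 186)) = 4*((2*Z)/(-186 + Z)) = 4*(2*Z/(-186 + Z)) = 8*Z/(-186 + Z))
W = 209/142 (W = -36*(-1/72) + 69*(1/71) = ½ + 69/71 = 209/142 ≈ 1.4718)
X(y) = 209/1136 (X(y) = (⅛)*(209/142) = 209/1136)
X(72) - S(D(9, -3)) = 209/1136 - 8*3/(-186 + 3) = 209/1136 - 8*3/(-183) = 209/1136 - 8*3*(-1)/183 = 209/1136 - 1*(-8/61) = 209/1136 + 8/61 = 21837/69296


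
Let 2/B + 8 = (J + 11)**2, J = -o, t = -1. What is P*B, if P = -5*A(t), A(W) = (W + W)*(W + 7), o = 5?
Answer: 30/7 ≈ 4.2857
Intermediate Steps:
J = -5 (J = -1*5 = -5)
A(W) = 2*W*(7 + W) (A(W) = (2*W)*(7 + W) = 2*W*(7 + W))
B = 1/14 (B = 2/(-8 + (-5 + 11)**2) = 2/(-8 + 6**2) = 2/(-8 + 36) = 2/28 = 2*(1/28) = 1/14 ≈ 0.071429)
P = 60 (P = -10*(-1)*(7 - 1) = -10*(-1)*6 = -5*(-12) = 60)
P*B = 60*(1/14) = 30/7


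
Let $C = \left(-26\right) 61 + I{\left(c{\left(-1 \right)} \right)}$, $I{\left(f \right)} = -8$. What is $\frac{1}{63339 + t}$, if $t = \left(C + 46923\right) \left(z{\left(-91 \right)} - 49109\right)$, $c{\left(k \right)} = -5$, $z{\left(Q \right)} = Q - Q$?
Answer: $- \frac{1}{2225998522} \approx -4.4924 \cdot 10^{-10}$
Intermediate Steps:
$z{\left(Q \right)} = 0$
$C = -1594$ ($C = \left(-26\right) 61 - 8 = -1586 - 8 = -1594$)
$t = -2226061861$ ($t = \left(-1594 + 46923\right) \left(0 - 49109\right) = 45329 \left(-49109\right) = -2226061861$)
$\frac{1}{63339 + t} = \frac{1}{63339 - 2226061861} = \frac{1}{-2225998522} = - \frac{1}{2225998522}$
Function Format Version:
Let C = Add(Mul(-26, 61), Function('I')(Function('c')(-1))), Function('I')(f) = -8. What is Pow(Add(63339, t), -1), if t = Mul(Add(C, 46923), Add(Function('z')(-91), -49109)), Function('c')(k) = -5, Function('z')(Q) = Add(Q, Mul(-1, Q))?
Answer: Rational(-1, 2225998522) ≈ -4.4924e-10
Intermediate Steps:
Function('z')(Q) = 0
C = -1594 (C = Add(Mul(-26, 61), -8) = Add(-1586, -8) = -1594)
t = -2226061861 (t = Mul(Add(-1594, 46923), Add(0, -49109)) = Mul(45329, -49109) = -2226061861)
Pow(Add(63339, t), -1) = Pow(Add(63339, -2226061861), -1) = Pow(-2225998522, -1) = Rational(-1, 2225998522)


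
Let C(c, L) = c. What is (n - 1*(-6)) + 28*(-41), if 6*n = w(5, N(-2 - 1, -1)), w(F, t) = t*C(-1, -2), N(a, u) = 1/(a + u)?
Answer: -27407/24 ≈ -1142.0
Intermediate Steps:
w(F, t) = -t (w(F, t) = t*(-1) = -t)
n = 1/24 (n = (-1/((-2 - 1) - 1))/6 = (-1/(-3 - 1))/6 = (-1/(-4))/6 = (-1*(-¼))/6 = (⅙)*(¼) = 1/24 ≈ 0.041667)
(n - 1*(-6)) + 28*(-41) = (1/24 - 1*(-6)) + 28*(-41) = (1/24 + 6) - 1148 = 145/24 - 1148 = -27407/24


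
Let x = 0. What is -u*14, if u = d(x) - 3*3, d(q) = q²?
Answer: 126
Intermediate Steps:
u = -9 (u = 0² - 3*3 = 0 - 9 = -9)
-u*14 = -1*(-9)*14 = 9*14 = 126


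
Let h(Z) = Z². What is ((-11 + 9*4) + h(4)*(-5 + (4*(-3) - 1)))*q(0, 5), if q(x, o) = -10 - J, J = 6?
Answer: 4208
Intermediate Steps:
q(x, o) = -16 (q(x, o) = -10 - 1*6 = -10 - 6 = -16)
((-11 + 9*4) + h(4)*(-5 + (4*(-3) - 1)))*q(0, 5) = ((-11 + 9*4) + 4²*(-5 + (4*(-3) - 1)))*(-16) = ((-11 + 36) + 16*(-5 + (-12 - 1)))*(-16) = (25 + 16*(-5 - 13))*(-16) = (25 + 16*(-18))*(-16) = (25 - 288)*(-16) = -263*(-16) = 4208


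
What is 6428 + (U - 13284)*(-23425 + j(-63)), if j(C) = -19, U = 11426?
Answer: 43565380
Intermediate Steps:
6428 + (U - 13284)*(-23425 + j(-63)) = 6428 + (11426 - 13284)*(-23425 - 19) = 6428 - 1858*(-23444) = 6428 + 43558952 = 43565380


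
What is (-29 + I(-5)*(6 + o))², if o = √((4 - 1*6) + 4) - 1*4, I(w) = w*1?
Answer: 1571 + 390*√2 ≈ 2122.5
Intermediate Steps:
I(w) = w
o = -4 + √2 (o = √((4 - 6) + 4) - 4 = √(-2 + 4) - 4 = √2 - 4 = -4 + √2 ≈ -2.5858)
(-29 + I(-5)*(6 + o))² = (-29 - 5*(6 + (-4 + √2)))² = (-29 - 5*(2 + √2))² = (-29 + (-10 - 5*√2))² = (-39 - 5*√2)²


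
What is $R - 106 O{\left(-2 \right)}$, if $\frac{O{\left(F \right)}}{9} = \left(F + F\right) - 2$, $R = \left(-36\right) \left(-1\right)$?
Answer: $5760$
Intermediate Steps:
$R = 36$
$O{\left(F \right)} = -18 + 18 F$ ($O{\left(F \right)} = 9 \left(\left(F + F\right) - 2\right) = 9 \left(2 F - 2\right) = 9 \left(-2 + 2 F\right) = -18 + 18 F$)
$R - 106 O{\left(-2 \right)} = 36 - 106 \left(-18 + 18 \left(-2\right)\right) = 36 - 106 \left(-18 - 36\right) = 36 - -5724 = 36 + 5724 = 5760$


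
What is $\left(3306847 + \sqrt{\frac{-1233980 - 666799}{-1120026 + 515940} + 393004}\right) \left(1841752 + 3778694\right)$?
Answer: $18585954993762 + \frac{2810223 \sqrt{44141621053922}}{5299} \approx 1.8589 \cdot 10^{13}$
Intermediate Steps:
$\left(3306847 + \sqrt{\frac{-1233980 - 666799}{-1120026 + 515940} + 393004}\right) \left(1841752 + 3778694\right) = \left(3306847 + \sqrt{- \frac{1900779}{-604086} + 393004}\right) 5620446 = \left(3306847 + \sqrt{\left(-1900779\right) \left(- \frac{1}{604086}\right) + 393004}\right) 5620446 = \left(3306847 + \sqrt{\frac{33347}{10598} + 393004}\right) 5620446 = \left(3306847 + \sqrt{\frac{4165089739}{10598}}\right) 5620446 = \left(3306847 + \frac{\sqrt{44141621053922}}{10598}\right) 5620446 = 18585954993762 + \frac{2810223 \sqrt{44141621053922}}{5299}$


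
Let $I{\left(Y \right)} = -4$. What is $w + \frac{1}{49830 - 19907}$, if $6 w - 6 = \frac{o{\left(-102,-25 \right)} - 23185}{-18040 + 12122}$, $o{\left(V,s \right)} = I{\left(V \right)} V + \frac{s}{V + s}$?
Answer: $\frac{36916607071}{22489707878} \approx 1.6415$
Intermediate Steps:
$o{\left(V,s \right)} = - 4 V + \frac{s}{V + s}$
$w = \frac{1233695}{751586}$ ($w = 1 + \frac{\left(\frac{-25 - 4 \left(-102\right)^{2} - \left(-408\right) \left(-25\right)}{-102 - 25} - 23185\right) \frac{1}{-18040 + 12122}}{6} = 1 + \frac{\left(\frac{-25 - 41616 - 10200}{-127} - 23185\right) \frac{1}{-5918}}{6} = 1 + \frac{\left(- \frac{-25 - 41616 - 10200}{127} - 23185\right) \left(- \frac{1}{5918}\right)}{6} = 1 + \frac{\left(\left(- \frac{1}{127}\right) \left(-51841\right) - 23185\right) \left(- \frac{1}{5918}\right)}{6} = 1 + \frac{\left(\frac{51841}{127} - 23185\right) \left(- \frac{1}{5918}\right)}{6} = 1 + \frac{\left(- \frac{2892654}{127}\right) \left(- \frac{1}{5918}\right)}{6} = 1 + \frac{1}{6} \cdot \frac{1446327}{375793} = 1 + \frac{482109}{751586} = \frac{1233695}{751586} \approx 1.6415$)
$w + \frac{1}{49830 - 19907} = \frac{1233695}{751586} + \frac{1}{49830 - 19907} = \frac{1233695}{751586} + \frac{1}{29923} = \frac{36916607071}{22489707878}$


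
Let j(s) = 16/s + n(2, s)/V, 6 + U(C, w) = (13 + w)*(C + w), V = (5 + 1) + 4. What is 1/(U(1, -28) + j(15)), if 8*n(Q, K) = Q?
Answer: 120/48011 ≈ 0.0024994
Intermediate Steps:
n(Q, K) = Q/8
V = 10 (V = 6 + 4 = 10)
U(C, w) = -6 + (13 + w)*(C + w)
j(s) = 1/40 + 16/s (j(s) = 16/s + ((1/8)*2)/10 = 16/s + (1/4)*(1/10) = 16/s + 1/40 = 1/40 + 16/s)
1/(U(1, -28) + j(15)) = 1/((-6 + (-28)**2 + 13*1 + 13*(-28) + 1*(-28)) + (1/40)*(640 + 15)/15) = 1/((-6 + 784 + 13 - 364 - 28) + (1/40)*(1/15)*655) = 1/(399 + 131/120) = 1/(48011/120) = 120/48011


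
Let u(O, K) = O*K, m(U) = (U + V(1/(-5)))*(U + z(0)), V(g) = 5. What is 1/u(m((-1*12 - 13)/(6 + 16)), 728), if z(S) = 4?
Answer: 121/974610 ≈ 0.00012415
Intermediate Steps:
m(U) = (4 + U)*(5 + U) (m(U) = (U + 5)*(U + 4) = (5 + U)*(4 + U) = (4 + U)*(5 + U))
u(O, K) = K*O
1/u(m((-1*12 - 13)/(6 + 16)), 728) = 1/(728*(20 + ((-1*12 - 13)/(6 + 16))² + 9*((-1*12 - 13)/(6 + 16)))) = 1/(728*(20 + ((-12 - 13)/22)² + 9*((-12 - 13)/22))) = 1/(728*(20 + (-25*1/22)² + 9*(-25*1/22))) = 1/(728*(20 + (-25/22)² + 9*(-25/22))) = 1/(728*(20 + 625/484 - 225/22)) = 1/(728*(5355/484)) = 1/(974610/121) = 121/974610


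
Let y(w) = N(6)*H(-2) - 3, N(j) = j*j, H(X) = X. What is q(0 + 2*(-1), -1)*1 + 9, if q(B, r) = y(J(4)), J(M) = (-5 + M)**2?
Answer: -66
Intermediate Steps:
N(j) = j**2
y(w) = -75 (y(w) = 6**2*(-2) - 3 = 36*(-2) - 3 = -72 - 3 = -75)
q(B, r) = -75
q(0 + 2*(-1), -1)*1 + 9 = -75*1 + 9 = -75 + 9 = -66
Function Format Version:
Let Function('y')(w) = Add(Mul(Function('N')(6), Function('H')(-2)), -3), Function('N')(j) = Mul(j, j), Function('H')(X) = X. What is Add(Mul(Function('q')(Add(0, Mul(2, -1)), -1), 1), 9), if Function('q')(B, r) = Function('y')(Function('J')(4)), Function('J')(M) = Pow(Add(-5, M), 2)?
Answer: -66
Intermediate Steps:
Function('N')(j) = Pow(j, 2)
Function('y')(w) = -75 (Function('y')(w) = Add(Mul(Pow(6, 2), -2), -3) = Add(Mul(36, -2), -3) = Add(-72, -3) = -75)
Function('q')(B, r) = -75
Add(Mul(Function('q')(Add(0, Mul(2, -1)), -1), 1), 9) = Add(Mul(-75, 1), 9) = Add(-75, 9) = -66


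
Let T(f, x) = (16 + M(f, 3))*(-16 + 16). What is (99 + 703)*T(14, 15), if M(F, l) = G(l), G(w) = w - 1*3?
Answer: 0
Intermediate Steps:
G(w) = -3 + w (G(w) = w - 3 = -3 + w)
M(F, l) = -3 + l
T(f, x) = 0 (T(f, x) = (16 + (-3 + 3))*(-16 + 16) = (16 + 0)*0 = 16*0 = 0)
(99 + 703)*T(14, 15) = (99 + 703)*0 = 802*0 = 0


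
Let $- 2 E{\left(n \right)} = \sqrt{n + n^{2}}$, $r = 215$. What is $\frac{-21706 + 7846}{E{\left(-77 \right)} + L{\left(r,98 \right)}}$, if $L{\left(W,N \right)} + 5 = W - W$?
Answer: $- \frac{34650}{719} + \frac{6930 \sqrt{1463}}{719} \approx 320.47$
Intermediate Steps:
$L{\left(W,N \right)} = -5$ ($L{\left(W,N \right)} = -5 + \left(W - W\right) = -5 + 0 = -5$)
$E{\left(n \right)} = - \frac{\sqrt{n + n^{2}}}{2}$
$\frac{-21706 + 7846}{E{\left(-77 \right)} + L{\left(r,98 \right)}} = \frac{-21706 + 7846}{- \frac{\sqrt{- 77 \left(1 - 77\right)}}{2} - 5} = - \frac{13860}{- \frac{\sqrt{\left(-77\right) \left(-76\right)}}{2} - 5} = - \frac{13860}{- \frac{\sqrt{5852}}{2} - 5} = - \frac{13860}{- \frac{2 \sqrt{1463}}{2} - 5} = - \frac{13860}{- \sqrt{1463} - 5} = - \frac{13860}{-5 - \sqrt{1463}}$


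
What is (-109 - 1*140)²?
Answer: 62001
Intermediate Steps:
(-109 - 1*140)² = (-109 - 140)² = (-249)² = 62001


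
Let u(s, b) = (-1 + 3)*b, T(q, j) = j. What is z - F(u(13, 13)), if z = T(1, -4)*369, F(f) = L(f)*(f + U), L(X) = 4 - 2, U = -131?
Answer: -1266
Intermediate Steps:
L(X) = 2
u(s, b) = 2*b
F(f) = -262 + 2*f (F(f) = 2*(f - 131) = 2*(-131 + f) = -262 + 2*f)
z = -1476 (z = -4*369 = -1476)
z - F(u(13, 13)) = -1476 - (-262 + 2*(2*13)) = -1476 - (-262 + 2*26) = -1476 - (-262 + 52) = -1476 - 1*(-210) = -1476 + 210 = -1266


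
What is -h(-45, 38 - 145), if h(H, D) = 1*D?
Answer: 107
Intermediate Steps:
h(H, D) = D
-h(-45, 38 - 145) = -(38 - 145) = -1*(-107) = 107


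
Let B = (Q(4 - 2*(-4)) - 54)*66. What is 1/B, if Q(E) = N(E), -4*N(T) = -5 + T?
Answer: -2/7359 ≈ -0.00027178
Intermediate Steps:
N(T) = 5/4 - T/4 (N(T) = -(-5 + T)/4 = 5/4 - T/4)
Q(E) = 5/4 - E/4
B = -7359/2 (B = ((5/4 - (4 - 2*(-4))/4) - 54)*66 = ((5/4 - (4 + 8)/4) - 54)*66 = ((5/4 - 1/4*12) - 54)*66 = ((5/4 - 3) - 54)*66 = (-7/4 - 54)*66 = -223/4*66 = -7359/2 ≈ -3679.5)
1/B = 1/(-7359/2) = -2/7359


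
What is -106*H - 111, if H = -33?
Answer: 3387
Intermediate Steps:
-106*H - 111 = -106*(-33) - 111 = 3498 - 111 = 3387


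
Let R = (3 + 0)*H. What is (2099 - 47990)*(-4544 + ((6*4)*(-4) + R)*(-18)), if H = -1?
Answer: 126750942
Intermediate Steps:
R = -3 (R = (3 + 0)*(-1) = 3*(-1) = -3)
(2099 - 47990)*(-4544 + ((6*4)*(-4) + R)*(-18)) = (2099 - 47990)*(-4544 + ((6*4)*(-4) - 3)*(-18)) = -45891*(-4544 + (24*(-4) - 3)*(-18)) = -45891*(-4544 + (-96 - 3)*(-18)) = -45891*(-4544 - 99*(-18)) = -45891*(-4544 + 1782) = -45891*(-2762) = 126750942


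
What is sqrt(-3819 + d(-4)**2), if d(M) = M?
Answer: I*sqrt(3803) ≈ 61.668*I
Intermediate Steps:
sqrt(-3819 + d(-4)**2) = sqrt(-3819 + (-4)**2) = sqrt(-3819 + 16) = sqrt(-3803) = I*sqrt(3803)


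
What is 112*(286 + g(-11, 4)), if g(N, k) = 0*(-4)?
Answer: 32032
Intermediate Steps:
g(N, k) = 0
112*(286 + g(-11, 4)) = 112*(286 + 0) = 112*286 = 32032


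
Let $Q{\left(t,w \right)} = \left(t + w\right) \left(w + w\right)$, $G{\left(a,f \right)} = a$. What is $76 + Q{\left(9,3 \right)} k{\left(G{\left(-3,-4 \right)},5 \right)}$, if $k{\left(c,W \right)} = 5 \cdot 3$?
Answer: $1156$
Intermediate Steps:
$Q{\left(t,w \right)} = 2 w \left(t + w\right)$ ($Q{\left(t,w \right)} = \left(t + w\right) 2 w = 2 w \left(t + w\right)$)
$k{\left(c,W \right)} = 15$
$76 + Q{\left(9,3 \right)} k{\left(G{\left(-3,-4 \right)},5 \right)} = 76 + 2 \cdot 3 \left(9 + 3\right) 15 = 76 + 2 \cdot 3 \cdot 12 \cdot 15 = 76 + 72 \cdot 15 = 76 + 1080 = 1156$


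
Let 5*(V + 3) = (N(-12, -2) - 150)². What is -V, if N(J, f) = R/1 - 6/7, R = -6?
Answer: -1204869/245 ≈ -4917.8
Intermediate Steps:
N(J, f) = -48/7 (N(J, f) = -6/1 - 6/7 = -6*1 - 6*⅐ = -6 - 6/7 = -48/7)
V = 1204869/245 (V = -3 + (-48/7 - 150)²/5 = -3 + (-1098/7)²/5 = -3 + (⅕)*(1205604/49) = -3 + 1205604/245 = 1204869/245 ≈ 4917.8)
-V = -1*1204869/245 = -1204869/245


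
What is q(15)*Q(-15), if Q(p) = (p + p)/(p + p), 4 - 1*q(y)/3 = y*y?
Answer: -663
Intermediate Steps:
q(y) = 12 - 3*y² (q(y) = 12 - 3*y*y = 12 - 3*y²)
Q(p) = 1 (Q(p) = (2*p)/((2*p)) = (2*p)*(1/(2*p)) = 1)
q(15)*Q(-15) = (12 - 3*15²)*1 = (12 - 3*225)*1 = (12 - 675)*1 = -663*1 = -663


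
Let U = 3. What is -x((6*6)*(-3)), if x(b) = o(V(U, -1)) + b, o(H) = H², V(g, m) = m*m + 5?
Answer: 72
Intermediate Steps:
V(g, m) = 5 + m² (V(g, m) = m² + 5 = 5 + m²)
x(b) = 36 + b (x(b) = (5 + (-1)²)² + b = (5 + 1)² + b = 6² + b = 36 + b)
-x((6*6)*(-3)) = -(36 + (6*6)*(-3)) = -(36 + 36*(-3)) = -(36 - 108) = -1*(-72) = 72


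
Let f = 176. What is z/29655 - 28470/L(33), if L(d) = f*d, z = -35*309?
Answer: -10078793/1913736 ≈ -5.2666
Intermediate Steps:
z = -10815
L(d) = 176*d
z/29655 - 28470/L(33) = -10815/29655 - 28470/(176*33) = -10815*1/29655 - 28470/5808 = -721/1977 - 28470*1/5808 = -721/1977 - 4745/968 = -10078793/1913736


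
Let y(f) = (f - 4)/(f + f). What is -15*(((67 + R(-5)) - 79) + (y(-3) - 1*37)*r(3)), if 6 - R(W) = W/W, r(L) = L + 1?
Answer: 2255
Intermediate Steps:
r(L) = 1 + L
R(W) = 5 (R(W) = 6 - W/W = 6 - 1*1 = 6 - 1 = 5)
y(f) = (-4 + f)/(2*f) (y(f) = (-4 + f)/((2*f)) = (-4 + f)*(1/(2*f)) = (-4 + f)/(2*f))
-15*(((67 + R(-5)) - 79) + (y(-3) - 1*37)*r(3)) = -15*(((67 + 5) - 79) + ((½)*(-4 - 3)/(-3) - 1*37)*(1 + 3)) = -15*((72 - 79) + ((½)*(-⅓)*(-7) - 37)*4) = -15*(-7 + (7/6 - 37)*4) = -15*(-7 - 215/6*4) = -15*(-7 - 430/3) = -15*(-451/3) = 2255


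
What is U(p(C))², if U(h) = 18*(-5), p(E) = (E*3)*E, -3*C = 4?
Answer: 8100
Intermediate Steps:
C = -4/3 (C = -⅓*4 = -4/3 ≈ -1.3333)
p(E) = 3*E² (p(E) = (3*E)*E = 3*E²)
U(h) = -90
U(p(C))² = (-90)² = 8100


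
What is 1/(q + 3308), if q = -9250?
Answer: -1/5942 ≈ -0.00016829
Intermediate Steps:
1/(q + 3308) = 1/(-9250 + 3308) = 1/(-5942) = -1/5942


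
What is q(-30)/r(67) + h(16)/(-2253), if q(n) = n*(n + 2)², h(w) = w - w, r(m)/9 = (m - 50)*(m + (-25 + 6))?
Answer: -490/153 ≈ -3.2026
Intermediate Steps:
r(m) = 9*(-50 + m)*(-19 + m) (r(m) = 9*((m - 50)*(m + (-25 + 6))) = 9*((-50 + m)*(m - 19)) = 9*((-50 + m)*(-19 + m)) = 9*(-50 + m)*(-19 + m))
h(w) = 0
q(n) = n*(2 + n)²
q(-30)/r(67) + h(16)/(-2253) = (-30*(2 - 30)²)/(8550 - 621*67 + 9*67²) + 0/(-2253) = (-30*(-28)²)/(8550 - 41607 + 9*4489) + 0*(-1/2253) = (-30*784)/(8550 - 41607 + 40401) + 0 = -23520/7344 + 0 = -23520*1/7344 + 0 = -490/153 + 0 = -490/153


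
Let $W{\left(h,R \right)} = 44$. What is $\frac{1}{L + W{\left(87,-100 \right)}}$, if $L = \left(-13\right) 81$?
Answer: $- \frac{1}{1009} \approx -0.00099108$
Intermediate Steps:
$L = -1053$
$\frac{1}{L + W{\left(87,-100 \right)}} = \frac{1}{-1053 + 44} = \frac{1}{-1009} = - \frac{1}{1009}$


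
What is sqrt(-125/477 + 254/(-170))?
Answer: 2*I*sqrt(80193505)/13515 ≈ 1.3252*I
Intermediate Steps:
sqrt(-125/477 + 254/(-170)) = sqrt(-125*1/477 + 254*(-1/170)) = sqrt(-125/477 - 127/85) = sqrt(-71204/40545) = 2*I*sqrt(80193505)/13515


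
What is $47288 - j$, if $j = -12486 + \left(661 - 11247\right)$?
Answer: $70360$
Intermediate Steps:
$j = -23072$ ($j = -12486 - 10586 = -23072$)
$47288 - j = 47288 - -23072 = 47288 + 23072 = 70360$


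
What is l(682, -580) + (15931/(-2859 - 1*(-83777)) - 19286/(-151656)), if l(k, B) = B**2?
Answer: 1032050981646871/3067925052 ≈ 3.3640e+5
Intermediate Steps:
l(682, -580) + (15931/(-2859 - 1*(-83777)) - 19286/(-151656)) = (-580)**2 + (15931/(-2859 - 1*(-83777)) - 19286/(-151656)) = 336400 + (15931/(-2859 + 83777) - 19286*(-1/151656)) = 336400 + (15931/80918 + 9643/75828) = 336400 + 994154071/3067925052 = 1032050981646871/3067925052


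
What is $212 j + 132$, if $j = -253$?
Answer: $-53504$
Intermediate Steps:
$212 j + 132 = 212 \left(-253\right) + 132 = -53636 + 132 = -53504$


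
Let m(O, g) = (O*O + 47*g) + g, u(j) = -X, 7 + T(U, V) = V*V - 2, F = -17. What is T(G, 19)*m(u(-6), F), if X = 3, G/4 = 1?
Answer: -284064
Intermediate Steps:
G = 4 (G = 4*1 = 4)
T(U, V) = -9 + V**2 (T(U, V) = -7 + (V*V - 2) = -7 + (V**2 - 2) = -7 + (-2 + V**2) = -9 + V**2)
u(j) = -3 (u(j) = -1*3 = -3)
m(O, g) = O**2 + 48*g (m(O, g) = (O**2 + 47*g) + g = O**2 + 48*g)
T(G, 19)*m(u(-6), F) = (-9 + 19**2)*((-3)**2 + 48*(-17)) = (-9 + 361)*(9 - 816) = 352*(-807) = -284064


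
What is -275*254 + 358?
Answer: -69492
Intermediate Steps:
-275*254 + 358 = -69850 + 358 = -69492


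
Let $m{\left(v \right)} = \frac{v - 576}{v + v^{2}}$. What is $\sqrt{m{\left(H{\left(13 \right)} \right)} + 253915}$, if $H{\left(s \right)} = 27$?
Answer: $\frac{\sqrt{447904779}}{42} \approx 503.9$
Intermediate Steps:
$m{\left(v \right)} = \frac{-576 + v}{v + v^{2}}$
$\sqrt{m{\left(H{\left(13 \right)} \right)} + 253915} = \sqrt{\frac{-576 + 27}{27 \left(1 + 27\right)} + 253915} = \sqrt{\frac{1}{27} \cdot \frac{1}{28} \left(-549\right) + 253915} = \sqrt{- \frac{61}{84} + 253915} = \sqrt{\frac{21328799}{84}} = \frac{\sqrt{447904779}}{42}$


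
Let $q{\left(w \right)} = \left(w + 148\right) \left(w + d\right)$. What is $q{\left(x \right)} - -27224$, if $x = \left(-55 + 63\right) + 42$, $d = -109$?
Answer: $15542$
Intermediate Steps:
$x = 50$ ($x = 8 + 42 = 50$)
$q{\left(w \right)} = \left(-109 + w\right) \left(148 + w\right)$ ($q{\left(w \right)} = \left(w + 148\right) \left(w - 109\right) = \left(148 + w\right) \left(-109 + w\right) = \left(-109 + w\right) \left(148 + w\right)$)
$q{\left(x \right)} - -27224 = \left(-16132 + 50^{2} + 39 \cdot 50\right) - -27224 = \left(-16132 + 2500 + 1950\right) + 27224 = -11682 + 27224 = 15542$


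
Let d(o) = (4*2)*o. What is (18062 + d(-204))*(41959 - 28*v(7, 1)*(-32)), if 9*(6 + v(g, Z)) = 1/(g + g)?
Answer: 5410579730/9 ≈ 6.0118e+8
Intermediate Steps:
v(g, Z) = -6 + 1/(18*g) (v(g, Z) = -6 + 1/(9*(g + g)) = -6 + 1/(9*((2*g))) = -6 + (1/(2*g))/9 = -6 + 1/(18*g))
d(o) = 8*o
(18062 + d(-204))*(41959 - 28*v(7, 1)*(-32)) = (18062 + 8*(-204))*(41959 - 28*(-6 + (1/18)/7)*(-32)) = (18062 - 1632)*(41959 - 28*(-6 + (1/18)*(⅐))*(-32)) = 16430*(41959 - 28*(-6 + 1/126)*(-32)) = 16430*(41959 - 28*(-755/126)*(-32)) = 16430*(41959 + (1510/9)*(-32)) = 16430*(41959 - 48320/9) = 16430*(329311/9) = 5410579730/9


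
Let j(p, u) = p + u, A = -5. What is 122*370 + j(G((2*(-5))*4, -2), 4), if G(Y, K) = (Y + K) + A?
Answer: 45097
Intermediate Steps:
G(Y, K) = -5 + K + Y (G(Y, K) = (Y + K) - 5 = (K + Y) - 5 = -5 + K + Y)
122*370 + j(G((2*(-5))*4, -2), 4) = 122*370 + ((-5 - 2 + (2*(-5))*4) + 4) = 45140 + ((-5 - 2 - 10*4) + 4) = 45140 + ((-5 - 2 - 40) + 4) = 45140 + (-47 + 4) = 45140 - 43 = 45097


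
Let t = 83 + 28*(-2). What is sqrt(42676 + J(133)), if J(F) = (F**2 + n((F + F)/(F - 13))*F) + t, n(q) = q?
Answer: sqrt(54618135)/30 ≈ 246.35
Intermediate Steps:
t = 27 (t = 83 - 56 = 27)
J(F) = 27 + F**2 + 2*F**2/(-13 + F) (J(F) = (F**2 + ((F + F)/(F - 13))*F) + 27 = (F**2 + ((2*F)/(-13 + F))*F) + 27 = (F**2 + (2*F/(-13 + F))*F) + 27 = (F**2 + 2*F**2/(-13 + F)) + 27 = 27 + F**2 + 2*F**2/(-13 + F))
sqrt(42676 + J(133)) = sqrt(42676 + (2*133**2 + (-13 + 133)*(27 + 133**2))/(-13 + 133)) = sqrt(42676 + (2*17689 + 120*(27 + 17689))/120) = sqrt(42676 + (35378 + 120*17716)/120) = sqrt(42676 + (35378 + 2125920)/120) = sqrt(42676 + (1/120)*2161298) = sqrt(42676 + 1080649/60) = sqrt(3641209/60) = sqrt(54618135)/30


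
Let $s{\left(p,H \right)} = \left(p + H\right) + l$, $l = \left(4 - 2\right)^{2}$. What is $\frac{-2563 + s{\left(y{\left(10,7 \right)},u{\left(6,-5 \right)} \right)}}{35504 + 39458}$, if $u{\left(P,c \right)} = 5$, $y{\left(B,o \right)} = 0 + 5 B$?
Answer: $- \frac{1252}{37481} \approx -0.033404$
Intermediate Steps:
$y{\left(B,o \right)} = 5 B$
$l = 4$ ($l = 2^{2} = 4$)
$s{\left(p,H \right)} = 4 + H + p$ ($s{\left(p,H \right)} = \left(p + H\right) + 4 = \left(H + p\right) + 4 = 4 + H + p$)
$\frac{-2563 + s{\left(y{\left(10,7 \right)},u{\left(6,-5 \right)} \right)}}{35504 + 39458} = \frac{-2563 + \left(4 + 5 + 5 \cdot 10\right)}{35504 + 39458} = \frac{-2563 + \left(4 + 5 + 50\right)}{74962} = \left(-2563 + 59\right) \frac{1}{74962} = \left(-2504\right) \frac{1}{74962} = - \frac{1252}{37481}$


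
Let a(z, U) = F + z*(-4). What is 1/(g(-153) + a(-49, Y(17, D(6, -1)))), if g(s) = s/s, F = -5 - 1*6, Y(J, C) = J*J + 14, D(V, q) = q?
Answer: 1/186 ≈ 0.0053763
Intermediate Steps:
Y(J, C) = 14 + J² (Y(J, C) = J² + 14 = 14 + J²)
F = -11 (F = -5 - 6 = -11)
g(s) = 1
a(z, U) = -11 - 4*z (a(z, U) = -11 + z*(-4) = -11 - 4*z)
1/(g(-153) + a(-49, Y(17, D(6, -1)))) = 1/(1 + (-11 - 4*(-49))) = 1/(1 + (-11 + 196)) = 1/(1 + 185) = 1/186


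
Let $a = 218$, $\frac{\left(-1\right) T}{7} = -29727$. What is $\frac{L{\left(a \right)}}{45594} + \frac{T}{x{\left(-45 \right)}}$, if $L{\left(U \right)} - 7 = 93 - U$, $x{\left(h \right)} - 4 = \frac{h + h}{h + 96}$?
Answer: $\frac{80644681619}{866286} \approx 93093.0$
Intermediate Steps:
$T = 208089$ ($T = \left(-7\right) \left(-29727\right) = 208089$)
$x{\left(h \right)} = 4 + \frac{2 h}{96 + h}$ ($x{\left(h \right)} = 4 + \frac{h + h}{h + 96} = 4 + \frac{2 h}{96 + h}$)
$L{\left(U \right)} = 100 - U$ ($L{\left(U \right)} = 7 - \left(-93 + U\right) = 100 - U$)
$\frac{L{\left(a \right)}}{45594} + \frac{T}{x{\left(-45 \right)}} = \frac{100 - 218}{45594} + \frac{208089}{6 \frac{1}{96 - 45} \left(64 - 45\right)} = \left(100 - 218\right) \frac{1}{45594} + \frac{208089}{6 \cdot \frac{1}{51} \cdot 19} = \left(-118\right) \frac{1}{45594} + \frac{208089}{6 \cdot \frac{1}{51} \cdot 19} = - \frac{59}{22797} + \frac{208089}{\frac{38}{17}} = - \frac{59}{22797} + 208089 \cdot \frac{17}{38} = - \frac{59}{22797} + \frac{3537513}{38} = \frac{80644681619}{866286}$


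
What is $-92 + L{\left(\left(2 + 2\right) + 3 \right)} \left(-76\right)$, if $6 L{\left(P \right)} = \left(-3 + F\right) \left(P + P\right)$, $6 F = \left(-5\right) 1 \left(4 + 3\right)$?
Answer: $\frac{13270}{9} \approx 1474.4$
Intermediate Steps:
$F = - \frac{35}{6}$ ($F = \frac{\left(-5\right) 1 \left(4 + 3\right)}{6} = \frac{\left(-5\right) 7}{6} = \frac{1}{6} \left(-35\right) = - \frac{35}{6} \approx -5.8333$)
$L{\left(P \right)} = - \frac{53 P}{18}$ ($L{\left(P \right)} = \frac{\left(-3 - \frac{35}{6}\right) \left(P + P\right)}{6} = \frac{\left(- \frac{53}{6}\right) 2 P}{6} = \frac{\left(- \frac{53}{3}\right) P}{6} = - \frac{53 P}{18}$)
$-92 + L{\left(\left(2 + 2\right) + 3 \right)} \left(-76\right) = -92 + - \frac{53 \left(\left(2 + 2\right) + 3\right)}{18} \left(-76\right) = -92 + - \frac{53 \left(4 + 3\right)}{18} \left(-76\right) = -92 + \left(- \frac{53}{18}\right) 7 \left(-76\right) = -92 - - \frac{14098}{9} = -92 + \frac{14098}{9} = \frac{13270}{9}$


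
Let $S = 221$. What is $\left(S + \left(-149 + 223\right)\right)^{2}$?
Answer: $87025$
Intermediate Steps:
$\left(S + \left(-149 + 223\right)\right)^{2} = \left(221 + \left(-149 + 223\right)\right)^{2} = \left(221 + 74\right)^{2} = 295^{2} = 87025$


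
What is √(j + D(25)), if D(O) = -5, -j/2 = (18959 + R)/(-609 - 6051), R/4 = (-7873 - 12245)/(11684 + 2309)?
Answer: √136216029914/443778 ≈ 0.83167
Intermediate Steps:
R = -11496/1999 (R = 4*((-7873 - 12245)/(11684 + 2309)) = 4*(-20118/13993) = 4*(-20118*1/13993) = 4*(-2874/1999) = -11496/1999 ≈ -5.7509)
j = 7577509/1331334 (j = -2*(18959 - 11496/1999)/(-609 - 6051) = -75775090/(1999*(-6660)) = -75775090*(-1)/(1999*6660) = -2*(-7577509/2662668) = 7577509/1331334 ≈ 5.6917)
√(j + D(25)) = √(7577509/1331334 - 5) = √(920839/1331334) = √136216029914/443778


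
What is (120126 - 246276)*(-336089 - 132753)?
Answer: 59144418300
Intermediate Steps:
(120126 - 246276)*(-336089 - 132753) = -126150*(-468842) = 59144418300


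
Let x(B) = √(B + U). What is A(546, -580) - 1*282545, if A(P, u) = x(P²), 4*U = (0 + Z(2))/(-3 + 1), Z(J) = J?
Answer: -282545 + √1192463/2 ≈ -2.8200e+5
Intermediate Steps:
U = -¼ (U = ((0 + 2)/(-3 + 1))/4 = (2/(-2))/4 = (2*(-½))/4 = (¼)*(-1) = -¼ ≈ -0.25000)
x(B) = √(-¼ + B) (x(B) = √(B - ¼) = √(-¼ + B))
A(P, u) = √(-1 + 4*P²)/2
A(546, -580) - 1*282545 = √(-1 + 4*546²)/2 - 1*282545 = √(-1 + 4*298116)/2 - 282545 = √(-1 + 1192464)/2 - 282545 = √1192463/2 - 282545 = -282545 + √1192463/2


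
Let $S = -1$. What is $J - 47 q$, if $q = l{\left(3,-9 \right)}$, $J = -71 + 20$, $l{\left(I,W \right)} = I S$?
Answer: $90$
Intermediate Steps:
$l{\left(I,W \right)} = - I$ ($l{\left(I,W \right)} = I \left(-1\right) = - I$)
$J = -51$
$q = -3$ ($q = \left(-1\right) 3 = -3$)
$J - 47 q = -51 - -141 = -51 + 141 = 90$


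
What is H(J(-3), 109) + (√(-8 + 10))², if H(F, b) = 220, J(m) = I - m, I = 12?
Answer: 222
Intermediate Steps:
J(m) = 12 - m
H(J(-3), 109) + (√(-8 + 10))² = 220 + (√(-8 + 10))² = 220 + (√2)² = 220 + 2 = 222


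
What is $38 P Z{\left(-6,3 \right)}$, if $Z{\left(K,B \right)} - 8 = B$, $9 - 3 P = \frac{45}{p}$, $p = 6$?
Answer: $209$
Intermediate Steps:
$P = \frac{1}{2}$ ($P = 3 - \frac{45 \cdot \frac{1}{6}}{3} = 3 - \frac{5}{2} = \frac{1}{2} \approx 0.5$)
$Z{\left(K,B \right)} = 8 + B$
$38 P Z{\left(-6,3 \right)} = 38 \cdot \frac{1}{2} \left(8 + 3\right) = 19 \cdot 11 = 209$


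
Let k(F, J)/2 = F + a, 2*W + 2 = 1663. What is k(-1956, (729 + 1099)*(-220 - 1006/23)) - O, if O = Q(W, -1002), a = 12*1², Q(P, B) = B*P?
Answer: 828273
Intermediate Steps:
W = 1661/2 (W = -1 + (½)*1663 = -1 + 1663/2 = 1661/2 ≈ 830.50)
a = 12 (a = 12*1 = 12)
k(F, J) = 24 + 2*F (k(F, J) = 2*(F + 12) = 2*(12 + F) = 24 + 2*F)
O = -832161 (O = -1002*1661/2 = -832161)
k(-1956, (729 + 1099)*(-220 - 1006/23)) - O = (24 + 2*(-1956)) - 1*(-832161) = (24 - 3912) + 832161 = -3888 + 832161 = 828273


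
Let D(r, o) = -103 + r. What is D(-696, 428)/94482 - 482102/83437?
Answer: -45616627327/7883294634 ≈ -5.7865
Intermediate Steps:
D(-696, 428)/94482 - 482102/83437 = (-103 - 696)/94482 - 482102/83437 = -799*1/94482 - 482102*1/83437 = -799/94482 - 482102/83437 = -45616627327/7883294634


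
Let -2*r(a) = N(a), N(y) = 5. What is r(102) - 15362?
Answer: -30729/2 ≈ -15365.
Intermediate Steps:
r(a) = -5/2 (r(a) = -1/2*5 = -5/2)
r(102) - 15362 = -5/2 - 15362 = -30729/2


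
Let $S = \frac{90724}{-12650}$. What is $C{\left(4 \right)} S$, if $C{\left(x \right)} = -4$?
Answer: $\frac{181448}{6325} \approx 28.687$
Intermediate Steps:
$S = - \frac{45362}{6325}$ ($S = 90724 \left(- \frac{1}{12650}\right) = - \frac{45362}{6325} \approx -7.1719$)
$C{\left(4 \right)} S = \left(-4\right) \left(- \frac{45362}{6325}\right) = \frac{181448}{6325}$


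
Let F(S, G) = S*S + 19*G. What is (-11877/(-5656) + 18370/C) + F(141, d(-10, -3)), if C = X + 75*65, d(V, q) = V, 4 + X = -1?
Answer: 54254482323/2754472 ≈ 19697.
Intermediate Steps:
X = -5 (X = -4 - 1 = -5)
C = 4870 (C = -5 + 75*65 = -5 + 4875 = 4870)
F(S, G) = S**2 + 19*G
(-11877/(-5656) + 18370/C) + F(141, d(-10, -3)) = (-11877/(-5656) + 18370/4870) + (141**2 + 19*(-10)) = (-11877*(-1/5656) + 18370*(1/4870)) + (19881 - 190) = (11877/5656 + 1837/487) + 19691 = 16174171/2754472 + 19691 = 54254482323/2754472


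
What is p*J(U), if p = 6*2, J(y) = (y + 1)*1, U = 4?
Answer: 60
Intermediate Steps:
J(y) = 1 + y (J(y) = (1 + y)*1 = 1 + y)
p = 12
p*J(U) = 12*(1 + 4) = 12*5 = 60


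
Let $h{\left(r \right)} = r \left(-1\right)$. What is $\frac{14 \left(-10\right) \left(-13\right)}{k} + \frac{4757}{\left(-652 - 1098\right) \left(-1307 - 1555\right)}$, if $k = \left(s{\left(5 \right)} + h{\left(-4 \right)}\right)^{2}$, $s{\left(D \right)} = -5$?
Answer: $\frac{9115474757}{5008500} \approx 1820.0$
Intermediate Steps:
$h{\left(r \right)} = - r$
$k = 1$ ($k = \left(-5 - -4\right)^{2} = \left(-5 + 4\right)^{2} = \left(-1\right)^{2} = 1$)
$\frac{14 \left(-10\right) \left(-13\right)}{k} + \frac{4757}{\left(-652 - 1098\right) \left(-1307 - 1555\right)} = \frac{14 \left(-10\right) \left(-13\right)}{1} + \frac{4757}{\left(-652 - 1098\right) \left(-1307 - 1555\right)} = \left(-140\right) \left(-13\right) 1 + \frac{4757}{\left(-1750\right) \left(-2862\right)} = 1820 \cdot 1 + \frac{4757}{5008500} = 1820 + 4757 \cdot \frac{1}{5008500} = 1820 + \frac{4757}{5008500} = \frac{9115474757}{5008500}$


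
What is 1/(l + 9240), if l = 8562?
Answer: 1/17802 ≈ 5.6173e-5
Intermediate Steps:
1/(l + 9240) = 1/(8562 + 9240) = 1/17802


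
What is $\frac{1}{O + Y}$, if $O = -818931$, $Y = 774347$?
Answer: $- \frac{1}{44584} \approx -2.243 \cdot 10^{-5}$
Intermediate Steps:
$\frac{1}{O + Y} = \frac{1}{-818931 + 774347} = \frac{1}{-44584} = - \frac{1}{44584}$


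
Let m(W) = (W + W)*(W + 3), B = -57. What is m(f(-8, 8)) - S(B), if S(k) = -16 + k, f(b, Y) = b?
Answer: 153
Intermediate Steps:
m(W) = 2*W*(3 + W) (m(W) = (2*W)*(3 + W) = 2*W*(3 + W))
m(f(-8, 8)) - S(B) = 2*(-8)*(3 - 8) - (-16 - 57) = 2*(-8)*(-5) - 1*(-73) = 80 + 73 = 153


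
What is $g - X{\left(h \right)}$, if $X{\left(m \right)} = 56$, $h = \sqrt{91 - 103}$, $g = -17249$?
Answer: $-17305$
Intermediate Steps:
$h = 2 i \sqrt{3}$ ($h = \sqrt{-12} = 2 i \sqrt{3} \approx 3.4641 i$)
$g - X{\left(h \right)} = -17249 - 56 = -17305$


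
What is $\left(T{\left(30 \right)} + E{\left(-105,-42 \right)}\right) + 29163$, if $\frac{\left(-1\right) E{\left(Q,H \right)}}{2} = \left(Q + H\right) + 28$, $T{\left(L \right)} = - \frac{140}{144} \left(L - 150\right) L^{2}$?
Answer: $134401$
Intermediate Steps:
$T{\left(L \right)} = L^{2} \left(\frac{875}{6} - \frac{35 L}{36}\right)$ ($T{\left(L \right)} = \left(-140\right) \frac{1}{144} \left(-150 + L\right) L^{2} = - \frac{35 \left(-150 + L\right)}{36} L^{2} = \left(\frac{875}{6} - \frac{35 L}{36}\right) L^{2} = L^{2} \left(\frac{875}{6} - \frac{35 L}{36}\right)$)
$E{\left(Q,H \right)} = -56 - 2 H - 2 Q$ ($E{\left(Q,H \right)} = - 2 \left(\left(Q + H\right) + 28\right) = - 2 \left(\left(H + Q\right) + 28\right) = - 2 \left(28 + H + Q\right) = -56 - 2 H - 2 Q$)
$\left(T{\left(30 \right)} + E{\left(-105,-42 \right)}\right) + 29163 = \left(\frac{35 \cdot 30^{2} \left(150 - 30\right)}{36} - -238\right) + 29163 = \left(\frac{35}{36} \cdot 900 \left(150 - 30\right) + \left(-56 + 84 + 210\right)\right) + 29163 = \left(\frac{35}{36} \cdot 900 \cdot 120 + 238\right) + 29163 = \left(105000 + 238\right) + 29163 = 105238 + 29163 = 134401$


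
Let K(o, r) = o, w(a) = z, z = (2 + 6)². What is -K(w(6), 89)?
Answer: -64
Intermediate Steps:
z = 64 (z = 8² = 64)
w(a) = 64
-K(w(6), 89) = -1*64 = -64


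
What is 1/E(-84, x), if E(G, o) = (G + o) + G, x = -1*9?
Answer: -1/177 ≈ -0.0056497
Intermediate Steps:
x = -9
E(G, o) = o + 2*G
1/E(-84, x) = 1/(-9 + 2*(-84)) = 1/(-9 - 168) = 1/(-177) = -1/177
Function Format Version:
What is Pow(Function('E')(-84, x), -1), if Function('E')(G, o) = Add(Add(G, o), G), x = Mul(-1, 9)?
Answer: Rational(-1, 177) ≈ -0.0056497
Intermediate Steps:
x = -9
Function('E')(G, o) = Add(o, Mul(2, G))
Pow(Function('E')(-84, x), -1) = Pow(Add(-9, Mul(2, -84)), -1) = Pow(Add(-9, -168), -1) = Pow(-177, -1) = Rational(-1, 177)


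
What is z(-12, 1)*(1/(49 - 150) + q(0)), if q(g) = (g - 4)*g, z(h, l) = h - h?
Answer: 0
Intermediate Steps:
z(h, l) = 0
q(g) = g*(-4 + g) (q(g) = (-4 + g)*g = g*(-4 + g))
z(-12, 1)*(1/(49 - 150) + q(0)) = 0*(1/(49 - 150) + 0*(-4 + 0)) = 0*(1/(-101) + 0*(-4)) = 0*(-1/101 + 0) = 0*(-1/101) = 0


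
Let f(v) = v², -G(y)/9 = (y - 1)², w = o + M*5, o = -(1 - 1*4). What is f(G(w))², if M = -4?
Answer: 72301961339136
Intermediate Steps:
o = 3 (o = -(1 - 4) = -1*(-3) = 3)
w = -17 (w = 3 - 4*5 = 3 - 20 = -17)
G(y) = -9*(-1 + y)² (G(y) = -9*(y - 1)² = -9*(-1 + y)²)
f(G(w))² = ((-9*(-1 - 17)²)²)² = ((-9*(-18)²)²)² = ((-9*324)²)² = ((-2916)²)² = 8503056² = 72301961339136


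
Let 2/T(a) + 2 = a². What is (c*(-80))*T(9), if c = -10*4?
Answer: 6400/79 ≈ 81.013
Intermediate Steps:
c = -40
T(a) = 2/(-2 + a²)
(c*(-80))*T(9) = (-40*(-80))*(2/(-2 + 9²)) = 3200*(2/(-2 + 81)) = 3200*(2/79) = 6400/79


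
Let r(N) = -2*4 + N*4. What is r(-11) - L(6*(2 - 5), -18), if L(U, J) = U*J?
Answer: -376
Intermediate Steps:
r(N) = -8 + 4*N
L(U, J) = J*U
r(-11) - L(6*(2 - 5), -18) = (-8 + 4*(-11)) - (-18)*6*(2 - 5) = (-8 - 44) - (-18)*6*(-3) = -52 - (-18)*(-18) = -52 - 1*324 = -52 - 324 = -376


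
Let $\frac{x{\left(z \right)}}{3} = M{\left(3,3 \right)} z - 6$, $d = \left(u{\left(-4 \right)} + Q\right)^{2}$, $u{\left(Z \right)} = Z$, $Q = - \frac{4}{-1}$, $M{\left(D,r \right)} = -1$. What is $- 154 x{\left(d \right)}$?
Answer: $2772$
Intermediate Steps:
$Q = 4$ ($Q = \left(-4\right) \left(-1\right) = 4$)
$d = 0$ ($d = \left(-4 + 4\right)^{2} = 0^{2} = 0$)
$x{\left(z \right)} = -18 - 3 z$ ($x{\left(z \right)} = 3 \left(- z - 6\right) = 3 \left(-6 - z\right) = -18 - 3 z$)
$- 154 x{\left(d \right)} = - 154 \left(-18 - 0\right) = - 154 \left(-18 + 0\right) = \left(-154\right) \left(-18\right) = 2772$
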